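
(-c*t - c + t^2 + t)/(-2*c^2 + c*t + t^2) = (t + 1)/(2*c + t)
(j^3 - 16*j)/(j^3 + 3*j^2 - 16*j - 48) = j/(j + 3)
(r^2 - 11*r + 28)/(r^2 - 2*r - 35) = (r - 4)/(r + 5)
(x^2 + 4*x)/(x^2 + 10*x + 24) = x/(x + 6)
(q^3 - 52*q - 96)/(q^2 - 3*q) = (q^3 - 52*q - 96)/(q*(q - 3))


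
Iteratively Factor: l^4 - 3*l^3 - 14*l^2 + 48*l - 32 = (l - 1)*(l^3 - 2*l^2 - 16*l + 32) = (l - 2)*(l - 1)*(l^2 - 16) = (l - 2)*(l - 1)*(l + 4)*(l - 4)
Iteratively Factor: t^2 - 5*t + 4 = (t - 4)*(t - 1)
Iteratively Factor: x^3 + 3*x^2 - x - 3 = (x - 1)*(x^2 + 4*x + 3) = (x - 1)*(x + 1)*(x + 3)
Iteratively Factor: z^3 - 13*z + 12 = (z - 3)*(z^2 + 3*z - 4) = (z - 3)*(z + 4)*(z - 1)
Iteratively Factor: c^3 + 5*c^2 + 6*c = (c + 3)*(c^2 + 2*c) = c*(c + 3)*(c + 2)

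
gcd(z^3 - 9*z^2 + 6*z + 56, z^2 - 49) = z - 7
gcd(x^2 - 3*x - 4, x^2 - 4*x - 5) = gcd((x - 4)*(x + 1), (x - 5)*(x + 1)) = x + 1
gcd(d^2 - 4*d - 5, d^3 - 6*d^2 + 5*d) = d - 5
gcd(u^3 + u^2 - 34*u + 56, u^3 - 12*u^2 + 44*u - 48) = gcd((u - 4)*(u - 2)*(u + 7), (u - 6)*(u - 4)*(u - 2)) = u^2 - 6*u + 8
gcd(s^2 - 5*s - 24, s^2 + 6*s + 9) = s + 3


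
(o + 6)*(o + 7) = o^2 + 13*o + 42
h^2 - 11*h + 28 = (h - 7)*(h - 4)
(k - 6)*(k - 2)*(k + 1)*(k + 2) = k^4 - 5*k^3 - 10*k^2 + 20*k + 24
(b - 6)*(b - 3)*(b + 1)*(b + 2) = b^4 - 6*b^3 - 7*b^2 + 36*b + 36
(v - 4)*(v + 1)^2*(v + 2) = v^4 - 11*v^2 - 18*v - 8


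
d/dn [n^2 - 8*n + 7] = 2*n - 8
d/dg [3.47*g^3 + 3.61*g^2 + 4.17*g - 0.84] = 10.41*g^2 + 7.22*g + 4.17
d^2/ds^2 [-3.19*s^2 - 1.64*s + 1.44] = -6.38000000000000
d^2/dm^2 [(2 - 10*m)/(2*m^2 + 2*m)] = 2*(-5*m^3 + 3*m^2 + 3*m + 1)/(m^3*(m^3 + 3*m^2 + 3*m + 1))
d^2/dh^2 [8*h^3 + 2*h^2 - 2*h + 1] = 48*h + 4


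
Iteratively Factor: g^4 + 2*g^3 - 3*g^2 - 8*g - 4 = (g + 1)*(g^3 + g^2 - 4*g - 4) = (g - 2)*(g + 1)*(g^2 + 3*g + 2) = (g - 2)*(g + 1)^2*(g + 2)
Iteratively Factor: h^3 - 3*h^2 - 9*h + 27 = (h - 3)*(h^2 - 9) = (h - 3)*(h + 3)*(h - 3)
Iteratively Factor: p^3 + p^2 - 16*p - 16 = (p - 4)*(p^2 + 5*p + 4) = (p - 4)*(p + 1)*(p + 4)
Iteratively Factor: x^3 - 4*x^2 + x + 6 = (x - 3)*(x^2 - x - 2) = (x - 3)*(x - 2)*(x + 1)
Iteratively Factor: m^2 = (m)*(m)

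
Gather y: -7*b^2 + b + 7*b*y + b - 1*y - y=-7*b^2 + 2*b + y*(7*b - 2)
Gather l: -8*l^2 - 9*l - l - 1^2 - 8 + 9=-8*l^2 - 10*l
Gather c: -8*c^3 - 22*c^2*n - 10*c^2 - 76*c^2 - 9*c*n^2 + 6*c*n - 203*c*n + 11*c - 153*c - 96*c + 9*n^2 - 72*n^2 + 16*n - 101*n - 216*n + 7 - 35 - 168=-8*c^3 + c^2*(-22*n - 86) + c*(-9*n^2 - 197*n - 238) - 63*n^2 - 301*n - 196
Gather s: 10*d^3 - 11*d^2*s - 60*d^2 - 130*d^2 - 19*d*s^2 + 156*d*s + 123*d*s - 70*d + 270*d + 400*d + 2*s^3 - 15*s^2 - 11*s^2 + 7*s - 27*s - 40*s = 10*d^3 - 190*d^2 + 600*d + 2*s^3 + s^2*(-19*d - 26) + s*(-11*d^2 + 279*d - 60)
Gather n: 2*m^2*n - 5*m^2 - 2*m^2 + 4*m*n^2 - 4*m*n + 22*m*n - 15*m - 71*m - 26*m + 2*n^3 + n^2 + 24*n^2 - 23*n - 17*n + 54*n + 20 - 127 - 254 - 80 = -7*m^2 - 112*m + 2*n^3 + n^2*(4*m + 25) + n*(2*m^2 + 18*m + 14) - 441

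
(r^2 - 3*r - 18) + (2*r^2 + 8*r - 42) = 3*r^2 + 5*r - 60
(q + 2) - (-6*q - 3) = 7*q + 5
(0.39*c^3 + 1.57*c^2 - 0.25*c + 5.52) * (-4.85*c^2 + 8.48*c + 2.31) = -1.8915*c^5 - 4.3073*c^4 + 15.427*c^3 - 25.2653*c^2 + 46.2321*c + 12.7512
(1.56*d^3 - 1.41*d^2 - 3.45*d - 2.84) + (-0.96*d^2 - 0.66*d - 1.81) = 1.56*d^3 - 2.37*d^2 - 4.11*d - 4.65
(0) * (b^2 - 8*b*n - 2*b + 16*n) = 0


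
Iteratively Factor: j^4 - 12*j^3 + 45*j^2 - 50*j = (j - 2)*(j^3 - 10*j^2 + 25*j) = (j - 5)*(j - 2)*(j^2 - 5*j) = j*(j - 5)*(j - 2)*(j - 5)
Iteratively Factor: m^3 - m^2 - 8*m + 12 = (m - 2)*(m^2 + m - 6) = (m - 2)*(m + 3)*(m - 2)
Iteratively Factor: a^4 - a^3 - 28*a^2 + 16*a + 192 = (a - 4)*(a^3 + 3*a^2 - 16*a - 48) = (a - 4)*(a + 3)*(a^2 - 16) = (a - 4)^2*(a + 3)*(a + 4)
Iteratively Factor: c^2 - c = (c)*(c - 1)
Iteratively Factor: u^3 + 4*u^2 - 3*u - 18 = (u - 2)*(u^2 + 6*u + 9) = (u - 2)*(u + 3)*(u + 3)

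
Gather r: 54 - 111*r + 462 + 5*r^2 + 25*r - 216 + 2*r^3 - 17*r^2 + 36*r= 2*r^3 - 12*r^2 - 50*r + 300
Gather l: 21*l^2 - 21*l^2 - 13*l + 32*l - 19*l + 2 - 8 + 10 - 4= 0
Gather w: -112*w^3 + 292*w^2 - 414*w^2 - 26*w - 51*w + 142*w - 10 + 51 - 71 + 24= -112*w^3 - 122*w^2 + 65*w - 6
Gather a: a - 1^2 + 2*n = a + 2*n - 1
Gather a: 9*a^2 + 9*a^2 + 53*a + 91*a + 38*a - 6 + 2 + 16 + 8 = 18*a^2 + 182*a + 20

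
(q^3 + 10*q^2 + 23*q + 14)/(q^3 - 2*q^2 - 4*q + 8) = (q^2 + 8*q + 7)/(q^2 - 4*q + 4)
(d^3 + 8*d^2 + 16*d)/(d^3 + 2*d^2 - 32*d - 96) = d/(d - 6)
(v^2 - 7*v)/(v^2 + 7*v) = (v - 7)/(v + 7)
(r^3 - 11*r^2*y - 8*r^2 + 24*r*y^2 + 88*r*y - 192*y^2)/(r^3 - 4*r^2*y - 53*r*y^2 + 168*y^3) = (r - 8)/(r + 7*y)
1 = 1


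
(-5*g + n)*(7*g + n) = -35*g^2 + 2*g*n + n^2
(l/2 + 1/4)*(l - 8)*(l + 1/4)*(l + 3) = l^4/2 - 17*l^3/8 - 221*l^2/16 - 149*l/16 - 3/2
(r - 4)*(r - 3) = r^2 - 7*r + 12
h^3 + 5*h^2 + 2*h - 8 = (h - 1)*(h + 2)*(h + 4)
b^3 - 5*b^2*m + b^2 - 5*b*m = b*(b + 1)*(b - 5*m)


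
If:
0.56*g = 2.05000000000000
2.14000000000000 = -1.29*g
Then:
No Solution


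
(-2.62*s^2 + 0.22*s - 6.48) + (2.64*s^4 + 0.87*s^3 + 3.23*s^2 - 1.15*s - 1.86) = 2.64*s^4 + 0.87*s^3 + 0.61*s^2 - 0.93*s - 8.34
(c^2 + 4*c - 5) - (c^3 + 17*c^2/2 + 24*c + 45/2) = -c^3 - 15*c^2/2 - 20*c - 55/2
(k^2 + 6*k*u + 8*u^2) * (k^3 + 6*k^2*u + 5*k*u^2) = k^5 + 12*k^4*u + 49*k^3*u^2 + 78*k^2*u^3 + 40*k*u^4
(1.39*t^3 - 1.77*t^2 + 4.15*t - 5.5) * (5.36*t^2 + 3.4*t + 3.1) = 7.4504*t^5 - 4.7612*t^4 + 20.535*t^3 - 20.857*t^2 - 5.835*t - 17.05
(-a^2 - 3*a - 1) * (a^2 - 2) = -a^4 - 3*a^3 + a^2 + 6*a + 2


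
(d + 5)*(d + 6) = d^2 + 11*d + 30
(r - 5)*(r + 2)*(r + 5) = r^3 + 2*r^2 - 25*r - 50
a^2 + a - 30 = (a - 5)*(a + 6)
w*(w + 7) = w^2 + 7*w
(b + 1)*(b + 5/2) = b^2 + 7*b/2 + 5/2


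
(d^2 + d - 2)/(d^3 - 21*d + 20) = (d + 2)/(d^2 + d - 20)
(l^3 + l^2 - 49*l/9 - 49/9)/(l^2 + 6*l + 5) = (l^2 - 49/9)/(l + 5)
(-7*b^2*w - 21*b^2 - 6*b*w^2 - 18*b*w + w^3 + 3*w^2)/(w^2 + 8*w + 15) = (-7*b^2 - 6*b*w + w^2)/(w + 5)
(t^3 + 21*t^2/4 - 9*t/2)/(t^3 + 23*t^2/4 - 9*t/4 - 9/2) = t*(4*t - 3)/(4*t^2 - t - 3)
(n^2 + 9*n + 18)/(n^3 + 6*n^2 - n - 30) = (n + 6)/(n^2 + 3*n - 10)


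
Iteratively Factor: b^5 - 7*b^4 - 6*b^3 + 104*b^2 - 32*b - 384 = (b + 2)*(b^4 - 9*b^3 + 12*b^2 + 80*b - 192) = (b + 2)*(b + 3)*(b^3 - 12*b^2 + 48*b - 64) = (b - 4)*(b + 2)*(b + 3)*(b^2 - 8*b + 16) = (b - 4)^2*(b + 2)*(b + 3)*(b - 4)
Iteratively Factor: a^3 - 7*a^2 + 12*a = (a - 3)*(a^2 - 4*a) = (a - 4)*(a - 3)*(a)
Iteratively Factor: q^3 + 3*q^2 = (q)*(q^2 + 3*q) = q*(q + 3)*(q)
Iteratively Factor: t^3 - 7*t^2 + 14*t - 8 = (t - 1)*(t^2 - 6*t + 8) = (t - 4)*(t - 1)*(t - 2)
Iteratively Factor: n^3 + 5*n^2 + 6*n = (n + 2)*(n^2 + 3*n) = n*(n + 2)*(n + 3)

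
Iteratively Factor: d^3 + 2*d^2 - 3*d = (d)*(d^2 + 2*d - 3) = d*(d + 3)*(d - 1)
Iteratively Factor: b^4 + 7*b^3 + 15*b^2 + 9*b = (b)*(b^3 + 7*b^2 + 15*b + 9) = b*(b + 3)*(b^2 + 4*b + 3) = b*(b + 1)*(b + 3)*(b + 3)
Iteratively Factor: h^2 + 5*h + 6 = (h + 2)*(h + 3)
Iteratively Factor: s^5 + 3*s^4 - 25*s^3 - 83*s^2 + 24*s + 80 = (s - 1)*(s^4 + 4*s^3 - 21*s^2 - 104*s - 80) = (s - 1)*(s + 1)*(s^3 + 3*s^2 - 24*s - 80) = (s - 5)*(s - 1)*(s + 1)*(s^2 + 8*s + 16) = (s - 5)*(s - 1)*(s + 1)*(s + 4)*(s + 4)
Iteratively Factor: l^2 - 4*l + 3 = (l - 3)*(l - 1)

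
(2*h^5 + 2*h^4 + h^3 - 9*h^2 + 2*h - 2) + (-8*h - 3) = 2*h^5 + 2*h^4 + h^3 - 9*h^2 - 6*h - 5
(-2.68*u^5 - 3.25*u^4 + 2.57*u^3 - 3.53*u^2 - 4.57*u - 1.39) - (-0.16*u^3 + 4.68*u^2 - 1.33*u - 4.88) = -2.68*u^5 - 3.25*u^4 + 2.73*u^3 - 8.21*u^2 - 3.24*u + 3.49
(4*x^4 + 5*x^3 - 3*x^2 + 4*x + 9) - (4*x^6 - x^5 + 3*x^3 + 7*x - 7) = -4*x^6 + x^5 + 4*x^4 + 2*x^3 - 3*x^2 - 3*x + 16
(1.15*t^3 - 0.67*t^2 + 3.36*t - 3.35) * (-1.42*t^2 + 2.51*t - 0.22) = -1.633*t^5 + 3.8379*t^4 - 6.7059*t^3 + 13.338*t^2 - 9.1477*t + 0.737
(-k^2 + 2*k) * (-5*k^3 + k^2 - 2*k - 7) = 5*k^5 - 11*k^4 + 4*k^3 + 3*k^2 - 14*k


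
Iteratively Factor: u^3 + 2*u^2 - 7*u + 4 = (u - 1)*(u^2 + 3*u - 4) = (u - 1)^2*(u + 4)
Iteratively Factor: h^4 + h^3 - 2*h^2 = (h)*(h^3 + h^2 - 2*h) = h^2*(h^2 + h - 2) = h^2*(h - 1)*(h + 2)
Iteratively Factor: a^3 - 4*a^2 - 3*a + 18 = (a - 3)*(a^2 - a - 6) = (a - 3)^2*(a + 2)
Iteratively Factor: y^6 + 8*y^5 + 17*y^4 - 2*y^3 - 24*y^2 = (y)*(y^5 + 8*y^4 + 17*y^3 - 2*y^2 - 24*y) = y*(y + 2)*(y^4 + 6*y^3 + 5*y^2 - 12*y) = y*(y - 1)*(y + 2)*(y^3 + 7*y^2 + 12*y) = y^2*(y - 1)*(y + 2)*(y^2 + 7*y + 12) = y^2*(y - 1)*(y + 2)*(y + 4)*(y + 3)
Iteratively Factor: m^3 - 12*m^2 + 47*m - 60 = (m - 3)*(m^2 - 9*m + 20) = (m - 4)*(m - 3)*(m - 5)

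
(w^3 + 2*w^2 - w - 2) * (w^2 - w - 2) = w^5 + w^4 - 5*w^3 - 5*w^2 + 4*w + 4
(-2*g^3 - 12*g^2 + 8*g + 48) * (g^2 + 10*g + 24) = -2*g^5 - 32*g^4 - 160*g^3 - 160*g^2 + 672*g + 1152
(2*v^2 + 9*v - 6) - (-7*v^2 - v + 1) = 9*v^2 + 10*v - 7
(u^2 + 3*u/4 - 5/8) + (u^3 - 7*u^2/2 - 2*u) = u^3 - 5*u^2/2 - 5*u/4 - 5/8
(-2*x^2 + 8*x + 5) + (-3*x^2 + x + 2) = -5*x^2 + 9*x + 7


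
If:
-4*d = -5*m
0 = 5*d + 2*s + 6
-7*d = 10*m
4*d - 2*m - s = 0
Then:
No Solution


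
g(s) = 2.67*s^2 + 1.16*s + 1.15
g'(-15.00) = -78.94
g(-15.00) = 584.50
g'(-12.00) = -62.92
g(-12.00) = 371.71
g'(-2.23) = -10.75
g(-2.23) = 11.84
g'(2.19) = 12.85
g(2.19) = 16.50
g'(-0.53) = -1.67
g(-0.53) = 1.29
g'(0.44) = 3.51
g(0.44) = 2.18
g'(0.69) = 4.84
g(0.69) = 3.22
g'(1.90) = 11.31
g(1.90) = 12.99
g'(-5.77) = -29.65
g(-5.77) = 83.35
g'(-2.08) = -9.95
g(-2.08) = 10.29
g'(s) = 5.34*s + 1.16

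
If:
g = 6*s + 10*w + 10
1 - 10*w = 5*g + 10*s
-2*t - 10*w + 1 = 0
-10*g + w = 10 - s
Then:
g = -33/35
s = 583/140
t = 517/28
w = -503/140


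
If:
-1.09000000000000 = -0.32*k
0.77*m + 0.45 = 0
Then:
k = 3.41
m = -0.58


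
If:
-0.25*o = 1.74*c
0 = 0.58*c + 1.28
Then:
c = -2.21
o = 15.36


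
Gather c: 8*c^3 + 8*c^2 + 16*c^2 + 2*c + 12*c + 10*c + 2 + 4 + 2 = 8*c^3 + 24*c^2 + 24*c + 8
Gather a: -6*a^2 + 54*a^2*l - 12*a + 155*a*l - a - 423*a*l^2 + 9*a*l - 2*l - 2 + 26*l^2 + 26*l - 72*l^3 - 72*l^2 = a^2*(54*l - 6) + a*(-423*l^2 + 164*l - 13) - 72*l^3 - 46*l^2 + 24*l - 2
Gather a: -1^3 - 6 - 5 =-12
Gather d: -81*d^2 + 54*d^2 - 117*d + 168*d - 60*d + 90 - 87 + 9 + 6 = -27*d^2 - 9*d + 18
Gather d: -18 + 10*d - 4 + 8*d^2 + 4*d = 8*d^2 + 14*d - 22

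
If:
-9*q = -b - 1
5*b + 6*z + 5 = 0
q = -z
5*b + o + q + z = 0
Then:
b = -1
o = 5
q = 0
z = 0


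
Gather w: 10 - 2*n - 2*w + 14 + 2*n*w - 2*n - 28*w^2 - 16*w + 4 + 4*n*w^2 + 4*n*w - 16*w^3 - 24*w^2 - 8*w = -4*n - 16*w^3 + w^2*(4*n - 52) + w*(6*n - 26) + 28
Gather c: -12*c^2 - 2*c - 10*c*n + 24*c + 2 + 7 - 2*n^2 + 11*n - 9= -12*c^2 + c*(22 - 10*n) - 2*n^2 + 11*n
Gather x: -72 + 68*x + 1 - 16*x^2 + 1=-16*x^2 + 68*x - 70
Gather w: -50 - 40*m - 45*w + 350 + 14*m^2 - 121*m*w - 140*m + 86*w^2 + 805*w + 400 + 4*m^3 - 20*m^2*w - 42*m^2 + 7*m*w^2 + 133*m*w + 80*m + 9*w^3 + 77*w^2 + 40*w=4*m^3 - 28*m^2 - 100*m + 9*w^3 + w^2*(7*m + 163) + w*(-20*m^2 + 12*m + 800) + 700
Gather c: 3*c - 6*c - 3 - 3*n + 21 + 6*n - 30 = -3*c + 3*n - 12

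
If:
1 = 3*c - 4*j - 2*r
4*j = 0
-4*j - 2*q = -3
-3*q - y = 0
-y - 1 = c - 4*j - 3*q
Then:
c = 8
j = 0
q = 3/2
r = 23/2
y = -9/2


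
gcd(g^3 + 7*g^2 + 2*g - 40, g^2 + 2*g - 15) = g + 5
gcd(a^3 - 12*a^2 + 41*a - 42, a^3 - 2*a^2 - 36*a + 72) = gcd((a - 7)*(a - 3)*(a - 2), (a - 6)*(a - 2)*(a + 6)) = a - 2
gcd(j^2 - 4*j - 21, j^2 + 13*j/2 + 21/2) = j + 3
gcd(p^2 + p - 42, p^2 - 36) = p - 6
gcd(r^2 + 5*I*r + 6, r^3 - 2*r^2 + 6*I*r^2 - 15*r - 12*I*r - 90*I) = r + 6*I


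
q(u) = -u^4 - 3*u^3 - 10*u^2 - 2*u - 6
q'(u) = -4*u^3 - 9*u^2 - 20*u - 2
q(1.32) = -36.00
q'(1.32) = -53.28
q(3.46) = -400.22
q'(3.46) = -344.63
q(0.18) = -6.70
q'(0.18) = -5.91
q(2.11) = -102.74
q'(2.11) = -121.84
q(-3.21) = -109.57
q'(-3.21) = 101.77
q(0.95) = -20.31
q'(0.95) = -32.55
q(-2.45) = -53.04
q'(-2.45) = 51.80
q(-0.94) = -11.24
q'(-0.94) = 12.17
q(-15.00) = -42726.00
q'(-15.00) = 11773.00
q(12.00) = -27390.00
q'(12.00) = -8450.00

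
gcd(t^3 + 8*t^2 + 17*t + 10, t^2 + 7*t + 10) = t^2 + 7*t + 10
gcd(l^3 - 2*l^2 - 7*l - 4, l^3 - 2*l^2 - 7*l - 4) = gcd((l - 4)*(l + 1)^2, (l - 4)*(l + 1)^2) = l^3 - 2*l^2 - 7*l - 4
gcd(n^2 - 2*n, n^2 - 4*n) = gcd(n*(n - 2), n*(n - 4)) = n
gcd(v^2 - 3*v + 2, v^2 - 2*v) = v - 2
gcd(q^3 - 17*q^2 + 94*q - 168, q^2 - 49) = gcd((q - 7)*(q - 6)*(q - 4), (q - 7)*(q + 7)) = q - 7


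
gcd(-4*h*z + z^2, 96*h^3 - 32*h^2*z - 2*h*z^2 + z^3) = -4*h + z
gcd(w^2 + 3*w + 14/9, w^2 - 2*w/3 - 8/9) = w + 2/3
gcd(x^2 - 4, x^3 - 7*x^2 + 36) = x + 2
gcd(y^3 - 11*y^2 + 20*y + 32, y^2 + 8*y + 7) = y + 1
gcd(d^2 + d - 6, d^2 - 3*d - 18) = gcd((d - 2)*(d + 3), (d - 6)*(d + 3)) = d + 3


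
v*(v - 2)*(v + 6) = v^3 + 4*v^2 - 12*v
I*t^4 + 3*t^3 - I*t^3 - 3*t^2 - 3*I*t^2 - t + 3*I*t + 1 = (t - 1)*(t - I)^2*(I*t + 1)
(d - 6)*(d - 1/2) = d^2 - 13*d/2 + 3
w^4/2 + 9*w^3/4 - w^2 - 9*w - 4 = (w/2 + 1)*(w - 2)*(w + 1/2)*(w + 4)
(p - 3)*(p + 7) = p^2 + 4*p - 21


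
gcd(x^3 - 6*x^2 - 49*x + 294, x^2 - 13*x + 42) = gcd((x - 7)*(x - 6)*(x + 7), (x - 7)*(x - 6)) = x^2 - 13*x + 42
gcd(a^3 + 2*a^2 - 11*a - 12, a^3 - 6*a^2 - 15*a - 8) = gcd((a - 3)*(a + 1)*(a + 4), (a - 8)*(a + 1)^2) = a + 1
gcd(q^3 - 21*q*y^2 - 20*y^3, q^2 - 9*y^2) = 1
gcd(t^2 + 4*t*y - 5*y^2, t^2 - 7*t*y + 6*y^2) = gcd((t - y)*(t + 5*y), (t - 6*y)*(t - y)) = -t + y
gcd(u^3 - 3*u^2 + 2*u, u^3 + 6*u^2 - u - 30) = u - 2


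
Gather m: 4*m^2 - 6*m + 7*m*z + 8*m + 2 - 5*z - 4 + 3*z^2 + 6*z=4*m^2 + m*(7*z + 2) + 3*z^2 + z - 2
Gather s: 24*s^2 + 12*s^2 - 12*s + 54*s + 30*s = 36*s^2 + 72*s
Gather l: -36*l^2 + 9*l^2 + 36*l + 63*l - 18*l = -27*l^2 + 81*l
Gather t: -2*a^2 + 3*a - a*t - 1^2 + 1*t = -2*a^2 + 3*a + t*(1 - a) - 1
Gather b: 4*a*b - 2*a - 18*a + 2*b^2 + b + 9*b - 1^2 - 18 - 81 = -20*a + 2*b^2 + b*(4*a + 10) - 100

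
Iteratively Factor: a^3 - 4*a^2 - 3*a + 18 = (a - 3)*(a^2 - a - 6) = (a - 3)^2*(a + 2)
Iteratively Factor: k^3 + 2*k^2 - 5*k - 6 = (k + 3)*(k^2 - k - 2) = (k - 2)*(k + 3)*(k + 1)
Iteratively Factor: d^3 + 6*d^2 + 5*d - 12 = (d + 4)*(d^2 + 2*d - 3) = (d - 1)*(d + 4)*(d + 3)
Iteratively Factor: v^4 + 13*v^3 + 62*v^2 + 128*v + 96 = (v + 2)*(v^3 + 11*v^2 + 40*v + 48) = (v + 2)*(v + 4)*(v^2 + 7*v + 12) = (v + 2)*(v + 3)*(v + 4)*(v + 4)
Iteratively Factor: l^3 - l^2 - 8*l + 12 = (l - 2)*(l^2 + l - 6) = (l - 2)*(l + 3)*(l - 2)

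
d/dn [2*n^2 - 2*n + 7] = 4*n - 2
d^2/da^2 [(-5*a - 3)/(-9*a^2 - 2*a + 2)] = 2*(4*(5*a + 3)*(9*a + 1)^2 - (135*a + 37)*(9*a^2 + 2*a - 2))/(9*a^2 + 2*a - 2)^3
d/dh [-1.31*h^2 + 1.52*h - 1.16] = 1.52 - 2.62*h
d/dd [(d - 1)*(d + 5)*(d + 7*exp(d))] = 7*d^2*exp(d) + 3*d^2 + 42*d*exp(d) + 8*d - 7*exp(d) - 5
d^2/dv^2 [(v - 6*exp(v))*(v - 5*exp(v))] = -11*v*exp(v) + 120*exp(2*v) - 22*exp(v) + 2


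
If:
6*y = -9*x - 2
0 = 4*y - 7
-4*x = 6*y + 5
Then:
No Solution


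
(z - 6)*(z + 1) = z^2 - 5*z - 6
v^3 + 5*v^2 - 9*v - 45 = (v - 3)*(v + 3)*(v + 5)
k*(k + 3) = k^2 + 3*k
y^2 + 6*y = y*(y + 6)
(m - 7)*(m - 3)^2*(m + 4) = m^4 - 9*m^3 - m^2 + 141*m - 252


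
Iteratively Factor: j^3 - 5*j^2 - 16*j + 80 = (j - 4)*(j^2 - j - 20) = (j - 4)*(j + 4)*(j - 5)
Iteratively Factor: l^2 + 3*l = (l + 3)*(l)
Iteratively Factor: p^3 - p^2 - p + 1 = (p - 1)*(p^2 - 1) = (p - 1)*(p + 1)*(p - 1)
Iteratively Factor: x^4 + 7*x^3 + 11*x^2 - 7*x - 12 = (x + 3)*(x^3 + 4*x^2 - x - 4) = (x + 3)*(x + 4)*(x^2 - 1) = (x - 1)*(x + 3)*(x + 4)*(x + 1)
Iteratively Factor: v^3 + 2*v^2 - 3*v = (v + 3)*(v^2 - v) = (v - 1)*(v + 3)*(v)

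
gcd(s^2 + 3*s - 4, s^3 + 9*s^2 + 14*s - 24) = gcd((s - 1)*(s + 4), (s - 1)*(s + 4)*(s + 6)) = s^2 + 3*s - 4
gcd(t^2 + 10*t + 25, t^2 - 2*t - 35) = t + 5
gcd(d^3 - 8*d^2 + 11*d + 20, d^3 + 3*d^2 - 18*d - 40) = d - 4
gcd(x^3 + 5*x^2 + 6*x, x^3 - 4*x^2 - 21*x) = x^2 + 3*x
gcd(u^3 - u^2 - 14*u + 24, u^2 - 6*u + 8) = u - 2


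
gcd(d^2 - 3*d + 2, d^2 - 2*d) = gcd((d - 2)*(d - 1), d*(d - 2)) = d - 2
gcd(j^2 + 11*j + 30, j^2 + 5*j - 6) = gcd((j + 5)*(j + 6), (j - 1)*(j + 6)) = j + 6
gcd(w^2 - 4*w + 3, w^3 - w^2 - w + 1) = w - 1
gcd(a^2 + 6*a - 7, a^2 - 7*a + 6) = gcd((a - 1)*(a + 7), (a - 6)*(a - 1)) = a - 1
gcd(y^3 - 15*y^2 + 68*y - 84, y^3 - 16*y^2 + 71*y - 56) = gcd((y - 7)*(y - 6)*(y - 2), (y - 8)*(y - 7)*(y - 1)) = y - 7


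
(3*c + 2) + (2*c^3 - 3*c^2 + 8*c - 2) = 2*c^3 - 3*c^2 + 11*c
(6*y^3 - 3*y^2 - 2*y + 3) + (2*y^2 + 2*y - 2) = 6*y^3 - y^2 + 1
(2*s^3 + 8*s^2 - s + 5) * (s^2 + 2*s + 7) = 2*s^5 + 12*s^4 + 29*s^3 + 59*s^2 + 3*s + 35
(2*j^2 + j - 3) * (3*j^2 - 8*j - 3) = 6*j^4 - 13*j^3 - 23*j^2 + 21*j + 9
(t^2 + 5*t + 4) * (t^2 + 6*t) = t^4 + 11*t^3 + 34*t^2 + 24*t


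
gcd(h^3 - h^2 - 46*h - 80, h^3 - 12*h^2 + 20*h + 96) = h^2 - 6*h - 16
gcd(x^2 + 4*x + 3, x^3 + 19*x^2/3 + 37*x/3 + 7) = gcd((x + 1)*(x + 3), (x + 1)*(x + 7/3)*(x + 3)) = x^2 + 4*x + 3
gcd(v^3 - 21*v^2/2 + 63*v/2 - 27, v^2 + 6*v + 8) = 1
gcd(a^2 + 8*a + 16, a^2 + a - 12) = a + 4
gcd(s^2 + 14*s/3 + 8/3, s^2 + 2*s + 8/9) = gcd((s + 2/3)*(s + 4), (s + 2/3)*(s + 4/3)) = s + 2/3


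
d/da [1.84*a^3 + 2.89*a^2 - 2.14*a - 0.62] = 5.52*a^2 + 5.78*a - 2.14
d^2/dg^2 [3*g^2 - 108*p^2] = 6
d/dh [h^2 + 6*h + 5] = 2*h + 6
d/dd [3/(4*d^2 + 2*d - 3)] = 6*(-4*d - 1)/(4*d^2 + 2*d - 3)^2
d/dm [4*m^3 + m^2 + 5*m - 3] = 12*m^2 + 2*m + 5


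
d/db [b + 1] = 1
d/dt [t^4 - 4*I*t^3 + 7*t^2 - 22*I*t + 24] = 4*t^3 - 12*I*t^2 + 14*t - 22*I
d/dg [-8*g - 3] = -8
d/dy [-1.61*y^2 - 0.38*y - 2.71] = -3.22*y - 0.38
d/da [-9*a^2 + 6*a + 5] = 6 - 18*a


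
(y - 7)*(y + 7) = y^2 - 49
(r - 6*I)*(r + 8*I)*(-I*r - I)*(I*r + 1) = r^4 + r^3 + I*r^3 + 50*r^2 + I*r^2 + 50*r - 48*I*r - 48*I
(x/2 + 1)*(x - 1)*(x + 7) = x^3/2 + 4*x^2 + 5*x/2 - 7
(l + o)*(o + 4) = l*o + 4*l + o^2 + 4*o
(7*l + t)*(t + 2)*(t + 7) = 7*l*t^2 + 63*l*t + 98*l + t^3 + 9*t^2 + 14*t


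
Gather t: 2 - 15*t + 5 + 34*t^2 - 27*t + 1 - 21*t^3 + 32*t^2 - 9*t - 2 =-21*t^3 + 66*t^2 - 51*t + 6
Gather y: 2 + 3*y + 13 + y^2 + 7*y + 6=y^2 + 10*y + 21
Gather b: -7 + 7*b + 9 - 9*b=2 - 2*b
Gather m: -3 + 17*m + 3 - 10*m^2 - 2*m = -10*m^2 + 15*m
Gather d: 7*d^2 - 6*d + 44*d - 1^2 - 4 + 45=7*d^2 + 38*d + 40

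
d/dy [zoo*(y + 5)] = zoo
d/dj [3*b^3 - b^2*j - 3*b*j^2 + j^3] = -b^2 - 6*b*j + 3*j^2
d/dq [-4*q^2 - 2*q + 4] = -8*q - 2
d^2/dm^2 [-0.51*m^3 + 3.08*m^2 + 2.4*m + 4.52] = 6.16 - 3.06*m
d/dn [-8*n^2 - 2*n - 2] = -16*n - 2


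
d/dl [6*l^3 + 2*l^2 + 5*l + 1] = 18*l^2 + 4*l + 5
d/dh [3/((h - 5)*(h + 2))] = 3*(3 - 2*h)/(h^4 - 6*h^3 - 11*h^2 + 60*h + 100)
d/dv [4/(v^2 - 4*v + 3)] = 8*(2 - v)/(v^2 - 4*v + 3)^2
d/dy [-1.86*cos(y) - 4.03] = 1.86*sin(y)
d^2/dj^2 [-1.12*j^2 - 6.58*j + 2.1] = -2.24000000000000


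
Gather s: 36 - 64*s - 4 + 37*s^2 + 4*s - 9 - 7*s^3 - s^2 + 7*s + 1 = -7*s^3 + 36*s^2 - 53*s + 24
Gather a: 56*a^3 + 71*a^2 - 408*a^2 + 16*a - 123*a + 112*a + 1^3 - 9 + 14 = 56*a^3 - 337*a^2 + 5*a + 6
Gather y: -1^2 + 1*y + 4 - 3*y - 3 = -2*y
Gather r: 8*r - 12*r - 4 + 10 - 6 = -4*r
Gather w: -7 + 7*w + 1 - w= 6*w - 6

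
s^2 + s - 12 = (s - 3)*(s + 4)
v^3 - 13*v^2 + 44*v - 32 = (v - 8)*(v - 4)*(v - 1)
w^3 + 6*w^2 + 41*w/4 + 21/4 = (w + 1)*(w + 3/2)*(w + 7/2)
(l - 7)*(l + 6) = l^2 - l - 42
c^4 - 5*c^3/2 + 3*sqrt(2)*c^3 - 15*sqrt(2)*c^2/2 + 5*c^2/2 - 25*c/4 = c*(c - 5/2)*(c + sqrt(2)/2)*(c + 5*sqrt(2)/2)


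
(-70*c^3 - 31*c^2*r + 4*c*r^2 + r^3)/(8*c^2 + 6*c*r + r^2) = (-35*c^2 + 2*c*r + r^2)/(4*c + r)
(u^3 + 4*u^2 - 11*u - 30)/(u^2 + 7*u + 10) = u - 3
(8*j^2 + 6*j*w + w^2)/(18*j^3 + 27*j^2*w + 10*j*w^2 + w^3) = (8*j^2 + 6*j*w + w^2)/(18*j^3 + 27*j^2*w + 10*j*w^2 + w^3)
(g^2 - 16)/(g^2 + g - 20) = (g + 4)/(g + 5)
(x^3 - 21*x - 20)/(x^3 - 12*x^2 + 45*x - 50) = (x^2 + 5*x + 4)/(x^2 - 7*x + 10)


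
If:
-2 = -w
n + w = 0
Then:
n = -2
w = 2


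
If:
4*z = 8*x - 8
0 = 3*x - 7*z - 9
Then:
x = 5/11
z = -12/11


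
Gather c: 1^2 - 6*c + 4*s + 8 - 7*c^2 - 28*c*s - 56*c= -7*c^2 + c*(-28*s - 62) + 4*s + 9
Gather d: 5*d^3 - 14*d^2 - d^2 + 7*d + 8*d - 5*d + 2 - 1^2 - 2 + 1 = 5*d^3 - 15*d^2 + 10*d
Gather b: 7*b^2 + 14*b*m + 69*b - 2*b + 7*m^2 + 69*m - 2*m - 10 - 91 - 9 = 7*b^2 + b*(14*m + 67) + 7*m^2 + 67*m - 110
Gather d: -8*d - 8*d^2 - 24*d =-8*d^2 - 32*d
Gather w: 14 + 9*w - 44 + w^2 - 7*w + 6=w^2 + 2*w - 24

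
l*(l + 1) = l^2 + l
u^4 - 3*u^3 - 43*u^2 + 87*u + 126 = (u - 7)*(u - 3)*(u + 1)*(u + 6)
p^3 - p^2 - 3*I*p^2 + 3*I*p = p*(p - 1)*(p - 3*I)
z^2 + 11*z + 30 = (z + 5)*(z + 6)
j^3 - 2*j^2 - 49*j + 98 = (j - 7)*(j - 2)*(j + 7)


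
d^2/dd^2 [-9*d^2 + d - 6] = -18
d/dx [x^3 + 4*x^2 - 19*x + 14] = 3*x^2 + 8*x - 19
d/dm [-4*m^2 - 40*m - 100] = -8*m - 40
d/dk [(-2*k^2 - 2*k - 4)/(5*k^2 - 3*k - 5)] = 2*(8*k^2 + 30*k - 1)/(25*k^4 - 30*k^3 - 41*k^2 + 30*k + 25)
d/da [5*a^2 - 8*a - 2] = 10*a - 8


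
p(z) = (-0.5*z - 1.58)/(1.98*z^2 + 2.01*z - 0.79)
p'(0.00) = 5.72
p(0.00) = 2.00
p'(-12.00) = 0.00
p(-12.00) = 0.02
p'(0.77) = 2.41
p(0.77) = -1.02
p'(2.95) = 0.06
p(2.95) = -0.14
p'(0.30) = 71499.74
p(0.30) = 196.59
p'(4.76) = 0.02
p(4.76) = -0.07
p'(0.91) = 1.41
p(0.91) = -0.76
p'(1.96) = 0.17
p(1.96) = -0.24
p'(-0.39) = 0.79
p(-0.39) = 1.09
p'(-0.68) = -0.15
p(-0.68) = 1.00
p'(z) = (-3.96*z - 2.01)*(-0.5*z - 1.58)/(1.98*z^2 + 2.01*z - 0.79)^2 - 0.5/(1.98*z^2 + 2.01*z - 0.79) = (0.99*z^2 + 6.2568*z + 3.5708)/(3.9204*z^4 + 7.9596*z^3 + 0.911699999999999*z^2 - 3.1758*z + 0.6241)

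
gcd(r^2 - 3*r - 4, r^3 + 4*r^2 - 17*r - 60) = r - 4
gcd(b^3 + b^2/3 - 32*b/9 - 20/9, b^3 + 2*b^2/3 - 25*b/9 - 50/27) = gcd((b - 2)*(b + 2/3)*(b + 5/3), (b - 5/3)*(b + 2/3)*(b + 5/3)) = b^2 + 7*b/3 + 10/9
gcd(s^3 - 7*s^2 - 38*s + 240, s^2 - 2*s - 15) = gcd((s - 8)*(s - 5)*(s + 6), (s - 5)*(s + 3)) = s - 5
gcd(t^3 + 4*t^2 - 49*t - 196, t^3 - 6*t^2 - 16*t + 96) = t + 4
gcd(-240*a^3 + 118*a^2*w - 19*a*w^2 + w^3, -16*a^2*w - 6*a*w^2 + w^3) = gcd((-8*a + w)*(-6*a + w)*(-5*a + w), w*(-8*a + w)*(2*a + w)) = -8*a + w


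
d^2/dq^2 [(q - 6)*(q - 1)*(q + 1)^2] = 12*q^2 - 30*q - 14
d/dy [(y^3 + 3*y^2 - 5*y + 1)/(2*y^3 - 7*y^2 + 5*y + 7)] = (-13*y^4 + 30*y^3 - 5*y^2 + 56*y - 40)/(4*y^6 - 28*y^5 + 69*y^4 - 42*y^3 - 73*y^2 + 70*y + 49)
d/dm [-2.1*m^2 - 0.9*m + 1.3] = -4.2*m - 0.9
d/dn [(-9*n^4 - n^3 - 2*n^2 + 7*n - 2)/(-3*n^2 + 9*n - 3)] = (18*n^5 - 80*n^4 + 30*n^3 + 4*n^2 - 1)/(3*(n^4 - 6*n^3 + 11*n^2 - 6*n + 1))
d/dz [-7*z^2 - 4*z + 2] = -14*z - 4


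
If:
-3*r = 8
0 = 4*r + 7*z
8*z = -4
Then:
No Solution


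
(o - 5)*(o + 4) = o^2 - o - 20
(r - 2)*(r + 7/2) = r^2 + 3*r/2 - 7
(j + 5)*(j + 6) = j^2 + 11*j + 30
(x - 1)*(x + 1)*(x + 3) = x^3 + 3*x^2 - x - 3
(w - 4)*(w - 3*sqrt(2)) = w^2 - 3*sqrt(2)*w - 4*w + 12*sqrt(2)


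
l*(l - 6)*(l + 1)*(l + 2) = l^4 - 3*l^3 - 16*l^2 - 12*l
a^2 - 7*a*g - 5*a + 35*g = (a - 5)*(a - 7*g)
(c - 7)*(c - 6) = c^2 - 13*c + 42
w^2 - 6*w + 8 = (w - 4)*(w - 2)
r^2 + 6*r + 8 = (r + 2)*(r + 4)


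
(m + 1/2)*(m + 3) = m^2 + 7*m/2 + 3/2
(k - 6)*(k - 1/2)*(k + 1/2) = k^3 - 6*k^2 - k/4 + 3/2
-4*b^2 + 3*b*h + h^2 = (-b + h)*(4*b + h)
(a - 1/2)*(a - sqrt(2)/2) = a^2 - sqrt(2)*a/2 - a/2 + sqrt(2)/4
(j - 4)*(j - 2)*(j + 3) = j^3 - 3*j^2 - 10*j + 24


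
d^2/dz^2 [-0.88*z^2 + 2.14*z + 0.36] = -1.76000000000000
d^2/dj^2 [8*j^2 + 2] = 16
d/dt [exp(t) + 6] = exp(t)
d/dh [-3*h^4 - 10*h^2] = -12*h^3 - 20*h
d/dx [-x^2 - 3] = -2*x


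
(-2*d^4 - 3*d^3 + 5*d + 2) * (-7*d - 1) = 14*d^5 + 23*d^4 + 3*d^3 - 35*d^2 - 19*d - 2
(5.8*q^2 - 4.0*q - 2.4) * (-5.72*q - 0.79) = -33.176*q^3 + 18.298*q^2 + 16.888*q + 1.896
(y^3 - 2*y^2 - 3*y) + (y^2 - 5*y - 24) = y^3 - y^2 - 8*y - 24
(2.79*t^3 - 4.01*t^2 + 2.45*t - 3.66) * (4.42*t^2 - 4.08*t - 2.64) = 12.3318*t^5 - 29.1074*t^4 + 19.8242*t^3 - 15.5868*t^2 + 8.4648*t + 9.6624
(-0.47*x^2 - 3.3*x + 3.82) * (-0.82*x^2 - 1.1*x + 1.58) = 0.3854*x^4 + 3.223*x^3 - 0.245*x^2 - 9.416*x + 6.0356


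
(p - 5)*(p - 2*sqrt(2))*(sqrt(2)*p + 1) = sqrt(2)*p^3 - 5*sqrt(2)*p^2 - 3*p^2 - 2*sqrt(2)*p + 15*p + 10*sqrt(2)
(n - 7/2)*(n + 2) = n^2 - 3*n/2 - 7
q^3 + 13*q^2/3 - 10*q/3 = q*(q - 2/3)*(q + 5)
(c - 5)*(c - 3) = c^2 - 8*c + 15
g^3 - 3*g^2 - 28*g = g*(g - 7)*(g + 4)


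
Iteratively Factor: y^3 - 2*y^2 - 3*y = (y - 3)*(y^2 + y) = (y - 3)*(y + 1)*(y)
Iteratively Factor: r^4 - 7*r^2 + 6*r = (r - 2)*(r^3 + 2*r^2 - 3*r) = (r - 2)*(r + 3)*(r^2 - r) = (r - 2)*(r - 1)*(r + 3)*(r)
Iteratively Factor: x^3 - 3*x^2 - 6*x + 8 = (x - 4)*(x^2 + x - 2) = (x - 4)*(x + 2)*(x - 1)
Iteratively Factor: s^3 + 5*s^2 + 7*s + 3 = (s + 3)*(s^2 + 2*s + 1) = (s + 1)*(s + 3)*(s + 1)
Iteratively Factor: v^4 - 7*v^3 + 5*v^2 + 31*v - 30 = (v - 1)*(v^3 - 6*v^2 - v + 30) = (v - 1)*(v + 2)*(v^2 - 8*v + 15) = (v - 3)*(v - 1)*(v + 2)*(v - 5)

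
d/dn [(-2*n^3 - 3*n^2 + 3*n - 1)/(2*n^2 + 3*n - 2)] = (-4*n^4 - 12*n^3 - 3*n^2 + 16*n - 3)/(4*n^4 + 12*n^3 + n^2 - 12*n + 4)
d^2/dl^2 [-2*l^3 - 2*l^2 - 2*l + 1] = -12*l - 4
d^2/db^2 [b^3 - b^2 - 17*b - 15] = 6*b - 2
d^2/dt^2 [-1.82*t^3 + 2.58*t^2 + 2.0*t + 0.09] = 5.16 - 10.92*t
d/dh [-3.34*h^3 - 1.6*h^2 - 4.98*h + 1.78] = -10.02*h^2 - 3.2*h - 4.98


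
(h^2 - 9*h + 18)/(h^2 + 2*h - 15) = (h - 6)/(h + 5)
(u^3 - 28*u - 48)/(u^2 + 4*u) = u - 4 - 12/u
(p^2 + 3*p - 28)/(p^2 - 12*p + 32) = (p + 7)/(p - 8)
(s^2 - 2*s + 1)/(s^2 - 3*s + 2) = (s - 1)/(s - 2)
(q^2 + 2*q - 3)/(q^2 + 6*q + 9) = (q - 1)/(q + 3)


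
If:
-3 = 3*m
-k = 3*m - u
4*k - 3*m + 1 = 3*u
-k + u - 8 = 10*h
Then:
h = -11/10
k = -13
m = -1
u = -16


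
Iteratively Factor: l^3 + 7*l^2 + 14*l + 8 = (l + 1)*(l^2 + 6*l + 8) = (l + 1)*(l + 2)*(l + 4)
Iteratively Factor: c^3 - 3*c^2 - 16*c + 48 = (c - 4)*(c^2 + c - 12) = (c - 4)*(c - 3)*(c + 4)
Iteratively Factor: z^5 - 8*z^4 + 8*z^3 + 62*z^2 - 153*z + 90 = (z + 3)*(z^4 - 11*z^3 + 41*z^2 - 61*z + 30) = (z - 3)*(z + 3)*(z^3 - 8*z^2 + 17*z - 10) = (z - 5)*(z - 3)*(z + 3)*(z^2 - 3*z + 2) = (z - 5)*(z - 3)*(z - 1)*(z + 3)*(z - 2)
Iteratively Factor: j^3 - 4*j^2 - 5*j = (j - 5)*(j^2 + j) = j*(j - 5)*(j + 1)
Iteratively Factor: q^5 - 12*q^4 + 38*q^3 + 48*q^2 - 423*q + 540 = (q - 5)*(q^4 - 7*q^3 + 3*q^2 + 63*q - 108) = (q - 5)*(q - 3)*(q^3 - 4*q^2 - 9*q + 36) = (q - 5)*(q - 4)*(q - 3)*(q^2 - 9) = (q - 5)*(q - 4)*(q - 3)^2*(q + 3)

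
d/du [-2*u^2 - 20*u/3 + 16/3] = -4*u - 20/3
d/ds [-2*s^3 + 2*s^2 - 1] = 2*s*(2 - 3*s)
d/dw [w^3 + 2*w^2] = w*(3*w + 4)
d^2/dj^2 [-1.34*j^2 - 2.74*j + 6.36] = -2.68000000000000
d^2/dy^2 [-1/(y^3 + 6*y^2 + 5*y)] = 2*(3*y*(y + 2)*(y^2 + 6*y + 5) - (3*y^2 + 12*y + 5)^2)/(y^3*(y^2 + 6*y + 5)^3)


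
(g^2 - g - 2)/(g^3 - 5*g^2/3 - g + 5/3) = 3*(g - 2)/(3*g^2 - 8*g + 5)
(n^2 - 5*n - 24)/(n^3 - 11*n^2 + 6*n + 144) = 1/(n - 6)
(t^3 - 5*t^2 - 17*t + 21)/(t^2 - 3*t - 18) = (t^2 - 8*t + 7)/(t - 6)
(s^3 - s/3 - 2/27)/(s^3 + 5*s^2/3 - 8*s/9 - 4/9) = (s + 1/3)/(s + 2)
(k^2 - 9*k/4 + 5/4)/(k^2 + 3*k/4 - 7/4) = (4*k - 5)/(4*k + 7)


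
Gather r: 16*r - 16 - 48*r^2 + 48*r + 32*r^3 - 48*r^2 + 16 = 32*r^3 - 96*r^2 + 64*r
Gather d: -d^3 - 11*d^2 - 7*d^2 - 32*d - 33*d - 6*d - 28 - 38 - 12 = -d^3 - 18*d^2 - 71*d - 78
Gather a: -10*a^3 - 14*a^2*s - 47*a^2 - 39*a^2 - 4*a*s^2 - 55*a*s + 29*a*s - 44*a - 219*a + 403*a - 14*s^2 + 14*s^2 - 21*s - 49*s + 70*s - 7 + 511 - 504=-10*a^3 + a^2*(-14*s - 86) + a*(-4*s^2 - 26*s + 140)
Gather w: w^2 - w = w^2 - w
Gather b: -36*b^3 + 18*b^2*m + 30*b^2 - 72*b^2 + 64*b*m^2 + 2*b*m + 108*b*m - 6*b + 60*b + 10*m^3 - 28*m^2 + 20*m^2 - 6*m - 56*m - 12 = -36*b^3 + b^2*(18*m - 42) + b*(64*m^2 + 110*m + 54) + 10*m^3 - 8*m^2 - 62*m - 12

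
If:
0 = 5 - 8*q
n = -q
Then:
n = -5/8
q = 5/8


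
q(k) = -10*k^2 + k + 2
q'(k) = 1 - 20*k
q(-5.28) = -282.06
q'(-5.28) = 106.60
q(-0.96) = -8.18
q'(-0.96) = 20.20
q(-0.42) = -0.18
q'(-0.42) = 9.40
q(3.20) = -97.20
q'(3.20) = -63.00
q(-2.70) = -73.60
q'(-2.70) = 55.00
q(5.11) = -254.01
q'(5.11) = -101.20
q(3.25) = -100.38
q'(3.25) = -64.00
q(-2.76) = -76.94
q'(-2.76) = 56.20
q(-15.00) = -2263.00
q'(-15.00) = 301.00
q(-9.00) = -817.00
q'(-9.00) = 181.00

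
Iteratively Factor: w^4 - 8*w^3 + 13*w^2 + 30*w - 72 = (w - 4)*(w^3 - 4*w^2 - 3*w + 18) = (w - 4)*(w - 3)*(w^2 - w - 6) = (w - 4)*(w - 3)^2*(w + 2)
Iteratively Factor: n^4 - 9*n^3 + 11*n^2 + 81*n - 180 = (n - 5)*(n^3 - 4*n^2 - 9*n + 36) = (n - 5)*(n - 4)*(n^2 - 9) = (n - 5)*(n - 4)*(n + 3)*(n - 3)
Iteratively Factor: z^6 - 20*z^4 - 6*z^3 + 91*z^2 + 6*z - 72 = (z - 1)*(z^5 + z^4 - 19*z^3 - 25*z^2 + 66*z + 72) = (z - 2)*(z - 1)*(z^4 + 3*z^3 - 13*z^2 - 51*z - 36) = (z - 2)*(z - 1)*(z + 3)*(z^3 - 13*z - 12) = (z - 2)*(z - 1)*(z + 1)*(z + 3)*(z^2 - z - 12) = (z - 2)*(z - 1)*(z + 1)*(z + 3)^2*(z - 4)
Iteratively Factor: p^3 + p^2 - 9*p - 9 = (p - 3)*(p^2 + 4*p + 3) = (p - 3)*(p + 1)*(p + 3)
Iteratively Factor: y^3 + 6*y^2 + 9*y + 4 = (y + 1)*(y^2 + 5*y + 4) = (y + 1)^2*(y + 4)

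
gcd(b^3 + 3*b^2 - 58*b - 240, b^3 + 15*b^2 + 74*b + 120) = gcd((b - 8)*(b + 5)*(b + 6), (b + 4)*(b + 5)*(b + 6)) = b^2 + 11*b + 30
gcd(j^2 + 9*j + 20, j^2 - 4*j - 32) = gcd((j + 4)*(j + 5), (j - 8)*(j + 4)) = j + 4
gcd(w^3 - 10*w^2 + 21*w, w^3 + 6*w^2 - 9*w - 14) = 1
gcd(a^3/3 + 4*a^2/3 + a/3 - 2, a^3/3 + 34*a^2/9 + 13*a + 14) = a + 3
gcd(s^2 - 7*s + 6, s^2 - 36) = s - 6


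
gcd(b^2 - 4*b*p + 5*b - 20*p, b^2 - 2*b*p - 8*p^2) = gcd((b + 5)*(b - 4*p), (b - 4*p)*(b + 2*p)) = -b + 4*p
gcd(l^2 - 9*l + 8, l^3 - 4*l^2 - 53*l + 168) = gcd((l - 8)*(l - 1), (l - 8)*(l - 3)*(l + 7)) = l - 8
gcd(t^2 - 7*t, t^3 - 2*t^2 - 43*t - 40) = 1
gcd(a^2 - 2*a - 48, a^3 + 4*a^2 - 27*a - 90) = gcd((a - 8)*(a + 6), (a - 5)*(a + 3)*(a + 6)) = a + 6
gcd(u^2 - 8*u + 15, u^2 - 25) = u - 5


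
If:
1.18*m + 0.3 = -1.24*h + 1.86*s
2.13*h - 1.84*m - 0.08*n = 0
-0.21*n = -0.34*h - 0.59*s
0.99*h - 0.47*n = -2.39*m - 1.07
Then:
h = -1.04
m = -0.99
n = -4.94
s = -1.16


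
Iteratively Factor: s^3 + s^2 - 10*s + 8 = (s - 1)*(s^2 + 2*s - 8) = (s - 1)*(s + 4)*(s - 2)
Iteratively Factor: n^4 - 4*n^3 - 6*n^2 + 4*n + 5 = (n + 1)*(n^3 - 5*n^2 - n + 5) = (n - 5)*(n + 1)*(n^2 - 1) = (n - 5)*(n + 1)^2*(n - 1)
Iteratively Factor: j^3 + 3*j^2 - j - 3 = (j + 3)*(j^2 - 1) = (j + 1)*(j + 3)*(j - 1)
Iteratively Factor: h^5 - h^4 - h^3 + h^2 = (h + 1)*(h^4 - 2*h^3 + h^2) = (h - 1)*(h + 1)*(h^3 - h^2) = h*(h - 1)*(h + 1)*(h^2 - h) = h*(h - 1)^2*(h + 1)*(h)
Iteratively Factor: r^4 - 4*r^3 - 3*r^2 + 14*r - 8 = (r + 2)*(r^3 - 6*r^2 + 9*r - 4) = (r - 1)*(r + 2)*(r^2 - 5*r + 4) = (r - 4)*(r - 1)*(r + 2)*(r - 1)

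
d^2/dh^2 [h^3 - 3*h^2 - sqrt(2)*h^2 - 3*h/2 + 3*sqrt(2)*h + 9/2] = 6*h - 6 - 2*sqrt(2)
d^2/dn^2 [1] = 0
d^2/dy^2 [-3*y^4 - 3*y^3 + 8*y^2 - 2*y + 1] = -36*y^2 - 18*y + 16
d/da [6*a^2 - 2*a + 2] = 12*a - 2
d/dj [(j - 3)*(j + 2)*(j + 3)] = 3*j^2 + 4*j - 9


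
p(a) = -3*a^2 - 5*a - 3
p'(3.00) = -23.00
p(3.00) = -45.00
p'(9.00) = -59.00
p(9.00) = -291.00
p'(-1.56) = 4.36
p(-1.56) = -2.50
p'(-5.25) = 26.50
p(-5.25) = -59.44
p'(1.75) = -15.50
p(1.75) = -20.94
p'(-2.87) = 12.22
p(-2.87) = -13.36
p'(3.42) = -25.52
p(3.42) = -55.19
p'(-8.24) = 44.44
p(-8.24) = -165.49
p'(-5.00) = 25.00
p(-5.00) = -53.00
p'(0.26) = -6.56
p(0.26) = -4.50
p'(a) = -6*a - 5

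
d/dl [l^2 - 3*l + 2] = 2*l - 3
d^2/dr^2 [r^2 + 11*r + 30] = 2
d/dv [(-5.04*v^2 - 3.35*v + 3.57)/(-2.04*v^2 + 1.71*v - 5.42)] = (-15.4524*v^2 + 69.1992*v + 12.0523)/(4.1616*v^4 - 6.9768*v^3 + 25.0377*v^2 - 18.5364*v + 29.3764)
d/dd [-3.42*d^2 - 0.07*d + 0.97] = -6.84*d - 0.07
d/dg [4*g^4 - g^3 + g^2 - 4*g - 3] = 16*g^3 - 3*g^2 + 2*g - 4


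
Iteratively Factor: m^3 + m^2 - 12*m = (m - 3)*(m^2 + 4*m) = m*(m - 3)*(m + 4)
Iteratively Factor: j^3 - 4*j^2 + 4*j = (j - 2)*(j^2 - 2*j) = j*(j - 2)*(j - 2)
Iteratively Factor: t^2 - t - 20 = (t + 4)*(t - 5)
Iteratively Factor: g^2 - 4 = (g - 2)*(g + 2)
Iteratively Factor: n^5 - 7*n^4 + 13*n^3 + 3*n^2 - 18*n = (n - 3)*(n^4 - 4*n^3 + n^2 + 6*n) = (n - 3)^2*(n^3 - n^2 - 2*n) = n*(n - 3)^2*(n^2 - n - 2) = n*(n - 3)^2*(n + 1)*(n - 2)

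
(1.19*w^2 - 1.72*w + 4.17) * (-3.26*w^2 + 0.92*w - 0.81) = -3.8794*w^4 + 6.702*w^3 - 16.1405*w^2 + 5.2296*w - 3.3777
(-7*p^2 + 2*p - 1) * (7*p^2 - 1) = -49*p^4 + 14*p^3 - 2*p + 1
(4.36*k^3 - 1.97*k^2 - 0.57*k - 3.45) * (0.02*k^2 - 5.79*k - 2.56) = 0.0872*k^5 - 25.2838*k^4 + 0.233299999999998*k^3 + 8.2745*k^2 + 21.4347*k + 8.832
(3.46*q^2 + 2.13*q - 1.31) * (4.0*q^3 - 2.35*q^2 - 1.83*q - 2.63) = 13.84*q^5 + 0.388999999999999*q^4 - 16.5773*q^3 - 9.9192*q^2 - 3.2046*q + 3.4453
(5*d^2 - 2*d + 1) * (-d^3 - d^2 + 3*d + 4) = -5*d^5 - 3*d^4 + 16*d^3 + 13*d^2 - 5*d + 4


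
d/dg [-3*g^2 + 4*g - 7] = 4 - 6*g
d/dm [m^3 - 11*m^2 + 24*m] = 3*m^2 - 22*m + 24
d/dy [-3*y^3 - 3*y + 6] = -9*y^2 - 3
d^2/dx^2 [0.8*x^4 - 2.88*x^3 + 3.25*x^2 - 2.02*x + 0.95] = 9.6*x^2 - 17.28*x + 6.5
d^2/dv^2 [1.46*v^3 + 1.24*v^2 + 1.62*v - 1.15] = 8.76*v + 2.48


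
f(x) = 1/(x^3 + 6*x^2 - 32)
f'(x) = (-3*x^2 - 12*x)/(x^3 + 6*x^2 - 32)^2 = 3*x*(-x - 4)/(x^3 + 6*x^2 - 32)^2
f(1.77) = -0.13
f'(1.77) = -0.52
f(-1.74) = -0.05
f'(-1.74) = 0.03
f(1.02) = -0.04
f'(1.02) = -0.03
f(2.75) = 0.03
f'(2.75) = -0.05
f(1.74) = -0.12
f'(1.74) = -0.41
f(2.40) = 0.06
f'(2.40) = -0.17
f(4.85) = 0.00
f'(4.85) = -0.00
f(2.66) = 0.03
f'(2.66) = -0.06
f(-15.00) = 0.00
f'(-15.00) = 0.00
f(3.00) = 0.02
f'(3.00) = -0.03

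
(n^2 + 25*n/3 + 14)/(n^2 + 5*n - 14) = (n^2 + 25*n/3 + 14)/(n^2 + 5*n - 14)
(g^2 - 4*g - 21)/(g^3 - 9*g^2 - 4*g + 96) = (g - 7)/(g^2 - 12*g + 32)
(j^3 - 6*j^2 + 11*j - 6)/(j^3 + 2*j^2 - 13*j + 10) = (j - 3)/(j + 5)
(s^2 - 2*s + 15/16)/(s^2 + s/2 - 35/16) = (4*s - 3)/(4*s + 7)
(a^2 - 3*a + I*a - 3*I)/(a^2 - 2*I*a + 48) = (a^2 + a*(-3 + I) - 3*I)/(a^2 - 2*I*a + 48)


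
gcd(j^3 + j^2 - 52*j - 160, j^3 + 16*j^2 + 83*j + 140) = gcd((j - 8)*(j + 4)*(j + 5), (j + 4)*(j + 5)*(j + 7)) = j^2 + 9*j + 20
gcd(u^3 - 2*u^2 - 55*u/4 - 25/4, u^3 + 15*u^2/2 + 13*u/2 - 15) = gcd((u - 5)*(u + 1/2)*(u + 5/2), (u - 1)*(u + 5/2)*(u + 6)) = u + 5/2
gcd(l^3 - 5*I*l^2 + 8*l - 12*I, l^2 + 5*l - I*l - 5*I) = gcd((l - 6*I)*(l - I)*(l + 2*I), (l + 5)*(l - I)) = l - I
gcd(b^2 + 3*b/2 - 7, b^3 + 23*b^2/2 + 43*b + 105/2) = b + 7/2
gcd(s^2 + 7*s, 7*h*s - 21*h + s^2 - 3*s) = 1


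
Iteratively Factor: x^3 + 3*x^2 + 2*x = (x + 1)*(x^2 + 2*x) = (x + 1)*(x + 2)*(x)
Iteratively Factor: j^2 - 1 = (j + 1)*(j - 1)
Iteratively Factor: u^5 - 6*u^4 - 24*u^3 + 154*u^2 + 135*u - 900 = (u - 5)*(u^4 - u^3 - 29*u^2 + 9*u + 180) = (u - 5)*(u + 4)*(u^3 - 5*u^2 - 9*u + 45) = (u - 5)^2*(u + 4)*(u^2 - 9) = (u - 5)^2*(u - 3)*(u + 4)*(u + 3)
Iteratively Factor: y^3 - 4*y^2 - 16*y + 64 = (y - 4)*(y^2 - 16) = (y - 4)^2*(y + 4)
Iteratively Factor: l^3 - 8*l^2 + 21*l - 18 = (l - 3)*(l^2 - 5*l + 6) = (l - 3)^2*(l - 2)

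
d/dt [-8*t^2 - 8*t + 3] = -16*t - 8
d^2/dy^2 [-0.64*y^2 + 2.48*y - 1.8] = -1.28000000000000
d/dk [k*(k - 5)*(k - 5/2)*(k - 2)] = 4*k^3 - 57*k^2/2 + 55*k - 25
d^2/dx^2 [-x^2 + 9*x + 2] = -2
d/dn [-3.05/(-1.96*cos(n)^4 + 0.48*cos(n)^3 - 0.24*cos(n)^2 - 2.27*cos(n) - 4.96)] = (23.912*cos(n)^3 - 4.392*cos(n)^2 + 1.464*cos(n) + 6.9235)*sin(n)/(1.96*cos(n)^4 - 0.48*cos(n)^3 + 0.24*cos(n)^2 + 2.27*cos(n) + 4.96)^2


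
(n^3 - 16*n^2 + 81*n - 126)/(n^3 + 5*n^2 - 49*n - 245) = (n^2 - 9*n + 18)/(n^2 + 12*n + 35)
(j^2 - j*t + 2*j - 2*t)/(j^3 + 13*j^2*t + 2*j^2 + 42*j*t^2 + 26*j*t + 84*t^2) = (j - t)/(j^2 + 13*j*t + 42*t^2)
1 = 1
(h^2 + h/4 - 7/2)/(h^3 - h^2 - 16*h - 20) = (h - 7/4)/(h^2 - 3*h - 10)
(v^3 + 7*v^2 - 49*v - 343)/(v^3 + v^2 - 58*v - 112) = (v^2 - 49)/(v^2 - 6*v - 16)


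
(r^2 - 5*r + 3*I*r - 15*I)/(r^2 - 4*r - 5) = (r + 3*I)/(r + 1)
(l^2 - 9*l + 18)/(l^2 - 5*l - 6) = (l - 3)/(l + 1)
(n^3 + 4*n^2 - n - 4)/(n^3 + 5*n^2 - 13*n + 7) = (n^2 + 5*n + 4)/(n^2 + 6*n - 7)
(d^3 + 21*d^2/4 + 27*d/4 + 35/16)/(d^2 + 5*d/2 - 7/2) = (8*d^2 + 14*d + 5)/(8*(d - 1))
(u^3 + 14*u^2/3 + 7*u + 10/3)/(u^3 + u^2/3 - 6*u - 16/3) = (3*u + 5)/(3*u - 8)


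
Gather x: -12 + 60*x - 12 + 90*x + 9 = 150*x - 15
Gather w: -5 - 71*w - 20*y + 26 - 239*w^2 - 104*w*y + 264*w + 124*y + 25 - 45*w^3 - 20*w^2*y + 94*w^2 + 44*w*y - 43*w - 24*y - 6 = -45*w^3 + w^2*(-20*y - 145) + w*(150 - 60*y) + 80*y + 40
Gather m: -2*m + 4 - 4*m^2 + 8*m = -4*m^2 + 6*m + 4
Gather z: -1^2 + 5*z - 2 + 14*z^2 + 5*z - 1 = 14*z^2 + 10*z - 4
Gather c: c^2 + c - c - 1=c^2 - 1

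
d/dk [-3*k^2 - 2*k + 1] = -6*k - 2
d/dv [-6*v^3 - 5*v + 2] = -18*v^2 - 5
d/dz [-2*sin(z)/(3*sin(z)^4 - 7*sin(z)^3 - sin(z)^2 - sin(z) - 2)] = 2*(9*sin(z)^4 - 14*sin(z)^3 - sin(z)^2 + 2)*cos(z)/(-3*sin(z)^4 + 7*sin(z)^3 + sin(z)^2 + sin(z) + 2)^2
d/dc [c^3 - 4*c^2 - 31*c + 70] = 3*c^2 - 8*c - 31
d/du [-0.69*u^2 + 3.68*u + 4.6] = 3.68 - 1.38*u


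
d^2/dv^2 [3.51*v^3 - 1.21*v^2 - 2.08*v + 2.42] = 21.06*v - 2.42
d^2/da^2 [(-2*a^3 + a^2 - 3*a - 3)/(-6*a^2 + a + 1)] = 2*(116*a^3 + 312*a^2 + 6*a + 17)/(216*a^6 - 108*a^5 - 90*a^4 + 35*a^3 + 15*a^2 - 3*a - 1)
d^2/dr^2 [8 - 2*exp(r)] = -2*exp(r)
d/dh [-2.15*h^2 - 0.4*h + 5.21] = -4.3*h - 0.4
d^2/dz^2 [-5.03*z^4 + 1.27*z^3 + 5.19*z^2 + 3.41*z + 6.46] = -60.36*z^2 + 7.62*z + 10.38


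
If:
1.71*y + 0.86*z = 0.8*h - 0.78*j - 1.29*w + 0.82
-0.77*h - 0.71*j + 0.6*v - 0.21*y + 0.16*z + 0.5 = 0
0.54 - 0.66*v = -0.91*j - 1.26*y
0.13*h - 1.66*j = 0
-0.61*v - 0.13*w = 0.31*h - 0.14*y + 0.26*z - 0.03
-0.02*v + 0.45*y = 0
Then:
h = 0.41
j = 0.03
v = 0.94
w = 3.80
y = 0.04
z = -4.47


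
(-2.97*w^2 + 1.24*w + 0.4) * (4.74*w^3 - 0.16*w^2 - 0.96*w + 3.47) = -14.0778*w^5 + 6.3528*w^4 + 4.5488*w^3 - 11.5603*w^2 + 3.9188*w + 1.388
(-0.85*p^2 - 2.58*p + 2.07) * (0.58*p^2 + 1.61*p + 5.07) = -0.493*p^4 - 2.8649*p^3 - 7.2627*p^2 - 9.7479*p + 10.4949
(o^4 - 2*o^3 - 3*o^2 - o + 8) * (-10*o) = -10*o^5 + 20*o^4 + 30*o^3 + 10*o^2 - 80*o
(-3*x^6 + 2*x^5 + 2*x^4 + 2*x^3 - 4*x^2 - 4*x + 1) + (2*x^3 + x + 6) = -3*x^6 + 2*x^5 + 2*x^4 + 4*x^3 - 4*x^2 - 3*x + 7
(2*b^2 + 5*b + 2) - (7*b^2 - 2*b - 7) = -5*b^2 + 7*b + 9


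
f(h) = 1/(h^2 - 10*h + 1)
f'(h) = (10 - 2*h)/(h^2 - 10*h + 1)^2 = 2*(5 - h)/(h^2 - 10*h + 1)^2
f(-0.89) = 0.09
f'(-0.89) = 0.10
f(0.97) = -0.13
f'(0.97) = 0.13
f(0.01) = 1.11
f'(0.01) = 12.32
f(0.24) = -0.74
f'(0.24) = 5.28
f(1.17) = -0.11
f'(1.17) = 0.09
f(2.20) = -0.06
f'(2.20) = 0.02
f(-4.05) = 0.02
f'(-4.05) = 0.01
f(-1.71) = 0.05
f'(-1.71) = 0.03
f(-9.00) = 0.01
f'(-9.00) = 0.00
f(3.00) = -0.05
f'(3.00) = 0.01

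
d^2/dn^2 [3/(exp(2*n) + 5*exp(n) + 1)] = 3*(2*(2*exp(n) + 5)^2*exp(n) - (4*exp(n) + 5)*(exp(2*n) + 5*exp(n) + 1))*exp(n)/(exp(2*n) + 5*exp(n) + 1)^3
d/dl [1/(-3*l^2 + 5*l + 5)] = (6*l - 5)/(-3*l^2 + 5*l + 5)^2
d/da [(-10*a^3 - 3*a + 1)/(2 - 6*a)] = a^2*(30*a - 15)/(9*a^2 - 6*a + 1)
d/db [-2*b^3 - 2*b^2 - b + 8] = -6*b^2 - 4*b - 1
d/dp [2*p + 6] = 2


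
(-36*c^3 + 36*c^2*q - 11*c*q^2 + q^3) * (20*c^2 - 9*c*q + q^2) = -720*c^5 + 1044*c^4*q - 580*c^3*q^2 + 155*c^2*q^3 - 20*c*q^4 + q^5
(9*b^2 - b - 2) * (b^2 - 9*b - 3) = 9*b^4 - 82*b^3 - 20*b^2 + 21*b + 6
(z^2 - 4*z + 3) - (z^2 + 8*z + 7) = -12*z - 4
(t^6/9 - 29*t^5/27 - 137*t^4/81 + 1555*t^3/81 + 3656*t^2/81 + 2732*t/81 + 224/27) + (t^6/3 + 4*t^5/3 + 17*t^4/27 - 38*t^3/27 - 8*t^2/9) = 4*t^6/9 + 7*t^5/27 - 86*t^4/81 + 1441*t^3/81 + 3584*t^2/81 + 2732*t/81 + 224/27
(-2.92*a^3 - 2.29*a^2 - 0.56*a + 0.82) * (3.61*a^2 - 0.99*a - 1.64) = -10.5412*a^5 - 5.3761*a^4 + 5.0343*a^3 + 7.2702*a^2 + 0.1066*a - 1.3448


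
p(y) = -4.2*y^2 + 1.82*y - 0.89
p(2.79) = -28.51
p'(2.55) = -19.60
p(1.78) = -10.96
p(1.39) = -6.48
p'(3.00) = -23.38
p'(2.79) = -21.62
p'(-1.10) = 11.06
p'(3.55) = -28.00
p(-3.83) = -69.47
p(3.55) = -47.36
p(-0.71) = -4.30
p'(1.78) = -13.13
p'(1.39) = -9.86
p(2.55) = -23.56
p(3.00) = -33.23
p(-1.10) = -7.97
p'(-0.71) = 7.78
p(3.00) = -33.23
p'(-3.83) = 33.99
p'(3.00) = -23.38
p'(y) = 1.82 - 8.4*y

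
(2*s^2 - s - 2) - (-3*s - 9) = 2*s^2 + 2*s + 7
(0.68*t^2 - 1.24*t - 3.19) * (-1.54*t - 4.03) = -1.0472*t^3 - 0.8308*t^2 + 9.9098*t + 12.8557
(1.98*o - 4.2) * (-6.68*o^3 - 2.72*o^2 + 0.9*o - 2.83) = -13.2264*o^4 + 22.6704*o^3 + 13.206*o^2 - 9.3834*o + 11.886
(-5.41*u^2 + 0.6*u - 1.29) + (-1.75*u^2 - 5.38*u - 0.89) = -7.16*u^2 - 4.78*u - 2.18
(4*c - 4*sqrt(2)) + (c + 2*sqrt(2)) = 5*c - 2*sqrt(2)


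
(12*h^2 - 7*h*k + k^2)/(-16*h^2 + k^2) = (-3*h + k)/(4*h + k)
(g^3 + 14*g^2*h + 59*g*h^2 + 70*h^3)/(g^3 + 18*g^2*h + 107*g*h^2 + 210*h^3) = (g + 2*h)/(g + 6*h)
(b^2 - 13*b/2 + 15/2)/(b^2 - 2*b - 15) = (b - 3/2)/(b + 3)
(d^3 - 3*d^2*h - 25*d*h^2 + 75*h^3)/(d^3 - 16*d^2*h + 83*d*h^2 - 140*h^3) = (d^2 + 2*d*h - 15*h^2)/(d^2 - 11*d*h + 28*h^2)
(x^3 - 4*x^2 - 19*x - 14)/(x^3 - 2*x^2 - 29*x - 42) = (x + 1)/(x + 3)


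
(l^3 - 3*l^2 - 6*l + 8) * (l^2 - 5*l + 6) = l^5 - 8*l^4 + 15*l^3 + 20*l^2 - 76*l + 48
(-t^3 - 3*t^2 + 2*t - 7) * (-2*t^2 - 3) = 2*t^5 + 6*t^4 - t^3 + 23*t^2 - 6*t + 21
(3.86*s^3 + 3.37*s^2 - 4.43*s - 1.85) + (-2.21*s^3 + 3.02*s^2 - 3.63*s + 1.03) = 1.65*s^3 + 6.39*s^2 - 8.06*s - 0.82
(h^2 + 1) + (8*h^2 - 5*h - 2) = 9*h^2 - 5*h - 1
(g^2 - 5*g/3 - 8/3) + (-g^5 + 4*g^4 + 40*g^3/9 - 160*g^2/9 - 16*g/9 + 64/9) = -g^5 + 4*g^4 + 40*g^3/9 - 151*g^2/9 - 31*g/9 + 40/9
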